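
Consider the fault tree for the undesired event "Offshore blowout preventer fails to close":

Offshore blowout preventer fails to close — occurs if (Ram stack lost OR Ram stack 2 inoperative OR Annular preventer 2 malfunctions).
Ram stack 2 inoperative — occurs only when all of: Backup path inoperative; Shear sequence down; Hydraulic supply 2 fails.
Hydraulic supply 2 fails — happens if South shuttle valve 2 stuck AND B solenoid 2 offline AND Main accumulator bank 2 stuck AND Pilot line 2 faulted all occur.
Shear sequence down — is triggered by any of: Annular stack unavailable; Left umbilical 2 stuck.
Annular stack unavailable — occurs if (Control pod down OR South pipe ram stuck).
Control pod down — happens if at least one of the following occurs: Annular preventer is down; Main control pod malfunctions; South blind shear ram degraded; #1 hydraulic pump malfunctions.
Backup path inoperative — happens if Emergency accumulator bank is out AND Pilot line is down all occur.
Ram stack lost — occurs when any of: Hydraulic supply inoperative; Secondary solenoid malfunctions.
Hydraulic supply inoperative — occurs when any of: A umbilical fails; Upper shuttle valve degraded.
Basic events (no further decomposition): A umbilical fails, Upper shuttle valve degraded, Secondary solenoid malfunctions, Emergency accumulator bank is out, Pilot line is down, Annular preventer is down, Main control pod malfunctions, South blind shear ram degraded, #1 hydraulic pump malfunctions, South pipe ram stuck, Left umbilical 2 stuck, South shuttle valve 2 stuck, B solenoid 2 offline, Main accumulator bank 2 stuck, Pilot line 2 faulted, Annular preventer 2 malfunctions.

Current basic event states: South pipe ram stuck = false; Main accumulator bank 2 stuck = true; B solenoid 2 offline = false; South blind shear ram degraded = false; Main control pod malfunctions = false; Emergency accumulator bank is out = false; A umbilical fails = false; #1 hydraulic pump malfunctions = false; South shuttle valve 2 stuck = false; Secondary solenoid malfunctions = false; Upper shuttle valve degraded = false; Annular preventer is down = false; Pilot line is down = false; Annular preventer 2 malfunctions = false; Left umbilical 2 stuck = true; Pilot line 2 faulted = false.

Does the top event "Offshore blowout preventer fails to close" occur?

Hydraulic supply inoperative [OR]: A umbilical fails=not, Upper shuttle valve degraded=not → no input occurs → does not occur.
Ram stack lost [OR]: Hydraulic supply inoperative=not, Secondary solenoid malfunctions=not → no input occurs → does not occur.
Backup path inoperative [AND]: Emergency accumulator bank is out=not, Pilot line is down=not → not all inputs occur → does not occur.
Control pod down [OR]: Annular preventer is down=not, Main control pod malfunctions=not, South blind shear ram degraded=not, #1 hydraulic pump malfunctions=not → no input occurs → does not occur.
Annular stack unavailable [OR]: Control pod down=not, South pipe ram stuck=not → no input occurs → does not occur.
Shear sequence down [OR]: Annular stack unavailable=not, Left umbilical 2 stuck=occurs → at least one input occurs → occurs.
Hydraulic supply 2 fails [AND]: South shuttle valve 2 stuck=not, B solenoid 2 offline=not, Main accumulator bank 2 stuck=occurs, Pilot line 2 faulted=not → not all inputs occur → does not occur.
Ram stack 2 inoperative [AND]: Backup path inoperative=not, Shear sequence down=occurs, Hydraulic supply 2 fails=not → not all inputs occur → does not occur.
Offshore blowout preventer fails to close [OR]: Ram stack lost=not, Ram stack 2 inoperative=not, Annular preventer 2 malfunctions=not → no input occurs → does not occur.

No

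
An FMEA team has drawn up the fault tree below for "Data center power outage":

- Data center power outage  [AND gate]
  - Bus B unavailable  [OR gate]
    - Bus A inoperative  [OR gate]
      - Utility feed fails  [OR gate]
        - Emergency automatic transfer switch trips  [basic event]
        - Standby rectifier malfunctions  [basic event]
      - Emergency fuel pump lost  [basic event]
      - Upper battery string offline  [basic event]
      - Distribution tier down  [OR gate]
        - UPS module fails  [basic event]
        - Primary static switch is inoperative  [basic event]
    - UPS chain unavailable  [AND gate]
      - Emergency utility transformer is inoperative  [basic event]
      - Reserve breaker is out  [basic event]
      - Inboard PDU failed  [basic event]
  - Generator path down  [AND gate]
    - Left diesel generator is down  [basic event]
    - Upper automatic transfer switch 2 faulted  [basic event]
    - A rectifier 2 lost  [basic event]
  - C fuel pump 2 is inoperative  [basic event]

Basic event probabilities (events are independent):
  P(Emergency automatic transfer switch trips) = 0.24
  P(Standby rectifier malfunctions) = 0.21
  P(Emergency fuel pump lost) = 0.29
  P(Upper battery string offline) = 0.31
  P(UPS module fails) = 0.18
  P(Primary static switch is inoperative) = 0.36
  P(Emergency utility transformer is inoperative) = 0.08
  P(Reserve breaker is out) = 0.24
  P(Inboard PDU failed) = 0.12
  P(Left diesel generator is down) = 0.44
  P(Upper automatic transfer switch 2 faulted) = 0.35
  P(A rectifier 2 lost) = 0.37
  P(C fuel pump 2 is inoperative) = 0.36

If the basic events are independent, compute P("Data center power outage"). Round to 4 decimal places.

P(Utility feed fails) [OR] = 1 − (1−0.24) × (1−0.21) = 0.399600
P(Distribution tier down) [OR] = 1 − (1−0.18) × (1−0.36) = 0.475200
P(Bus A inoperative) [OR] = 1 − (1−0.399600) × (1−0.29) × (1−0.31) × (1−0.475200) = 0.845637
P(UPS chain unavailable) [AND] = 0.08 × 0.24 × 0.12 = 0.002304
P(Bus B unavailable) [OR] = 1 − (1−0.845637) × (1−0.002304) = 0.845993
P(Generator path down) [AND] = 0.44 × 0.35 × 0.37 = 0.056980
P(Data center power outage) [AND] = 0.845993 × 0.056980 × 0.36 = 0.017354
Rounded to 4 decimal places: P(Data center power outage) ≈ 0.0174.

0.0174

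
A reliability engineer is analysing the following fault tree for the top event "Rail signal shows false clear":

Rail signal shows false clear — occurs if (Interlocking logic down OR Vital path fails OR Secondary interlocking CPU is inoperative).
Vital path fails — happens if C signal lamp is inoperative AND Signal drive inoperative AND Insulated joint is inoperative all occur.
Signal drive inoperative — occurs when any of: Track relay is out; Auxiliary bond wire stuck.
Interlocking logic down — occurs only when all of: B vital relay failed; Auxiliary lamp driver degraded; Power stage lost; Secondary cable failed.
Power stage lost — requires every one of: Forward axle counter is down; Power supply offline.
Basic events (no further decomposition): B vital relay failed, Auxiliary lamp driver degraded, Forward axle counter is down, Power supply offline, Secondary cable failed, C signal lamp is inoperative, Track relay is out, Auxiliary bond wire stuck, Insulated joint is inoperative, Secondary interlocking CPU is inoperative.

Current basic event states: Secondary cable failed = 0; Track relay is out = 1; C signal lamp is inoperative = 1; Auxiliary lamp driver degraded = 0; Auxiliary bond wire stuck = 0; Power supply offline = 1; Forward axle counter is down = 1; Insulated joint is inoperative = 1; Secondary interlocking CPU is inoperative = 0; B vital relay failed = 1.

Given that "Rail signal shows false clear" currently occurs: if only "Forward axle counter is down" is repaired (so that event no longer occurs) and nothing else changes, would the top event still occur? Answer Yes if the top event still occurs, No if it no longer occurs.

Counterfactual: set "Forward axle counter is down" to not occurred.
Power stage lost [AND]: Forward axle counter is down=not, Power supply offline=occurs → not all inputs occur → does not occur.
Interlocking logic down [AND]: B vital relay failed=occurs, Auxiliary lamp driver degraded=not, Power stage lost=not, Secondary cable failed=not → not all inputs occur → does not occur.
Signal drive inoperative [OR]: Track relay is out=occurs, Auxiliary bond wire stuck=not → at least one input occurs → occurs.
Vital path fails [AND]: C signal lamp is inoperative=occurs, Signal drive inoperative=occurs, Insulated joint is inoperative=occurs → all inputs occur → occurs.
Rail signal shows false clear [OR]: Interlocking logic down=not, Vital path fails=occurs, Secondary interlocking CPU is inoperative=not → at least one input occurs → occurs.

Yes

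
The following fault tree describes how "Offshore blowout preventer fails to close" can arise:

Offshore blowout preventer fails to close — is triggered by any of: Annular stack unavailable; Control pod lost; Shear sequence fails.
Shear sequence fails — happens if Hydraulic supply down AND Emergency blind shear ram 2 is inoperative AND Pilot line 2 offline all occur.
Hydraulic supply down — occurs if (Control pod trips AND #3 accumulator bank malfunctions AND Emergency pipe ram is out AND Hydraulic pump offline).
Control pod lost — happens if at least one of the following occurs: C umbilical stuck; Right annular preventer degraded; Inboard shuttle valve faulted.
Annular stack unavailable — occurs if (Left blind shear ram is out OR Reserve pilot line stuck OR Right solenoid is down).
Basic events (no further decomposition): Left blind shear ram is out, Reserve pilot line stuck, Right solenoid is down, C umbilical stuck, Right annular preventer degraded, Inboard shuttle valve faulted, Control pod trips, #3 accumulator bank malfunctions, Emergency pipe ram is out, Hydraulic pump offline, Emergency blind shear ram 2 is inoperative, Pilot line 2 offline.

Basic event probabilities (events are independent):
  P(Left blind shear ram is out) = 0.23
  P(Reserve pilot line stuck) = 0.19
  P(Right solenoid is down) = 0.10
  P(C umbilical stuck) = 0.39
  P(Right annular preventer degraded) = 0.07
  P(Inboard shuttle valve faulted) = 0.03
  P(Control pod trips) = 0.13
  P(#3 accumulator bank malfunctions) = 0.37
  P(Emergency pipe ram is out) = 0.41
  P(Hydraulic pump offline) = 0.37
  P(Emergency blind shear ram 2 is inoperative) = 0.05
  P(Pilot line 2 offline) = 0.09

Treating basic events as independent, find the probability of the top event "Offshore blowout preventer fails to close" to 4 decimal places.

P(Annular stack unavailable) [OR] = 1 − (1−0.23) × (1−0.19) × (1−0.10) = 0.438670
P(Control pod lost) [OR] = 1 − (1−0.39) × (1−0.07) × (1−0.03) = 0.449719
P(Hydraulic supply down) [AND] = 0.13 × 0.37 × 0.41 × 0.37 = 0.007297
P(Shear sequence fails) [AND] = 0.007297 × 0.05 × 0.09 = 0.000033
P(Offshore blowout preventer fails to close) [OR] = 1 − (1−0.438670) × (1−0.449719) × (1−0.000033) = 0.691121
Rounded to 4 decimal places: P(Offshore blowout preventer fails to close) ≈ 0.6911.

0.6911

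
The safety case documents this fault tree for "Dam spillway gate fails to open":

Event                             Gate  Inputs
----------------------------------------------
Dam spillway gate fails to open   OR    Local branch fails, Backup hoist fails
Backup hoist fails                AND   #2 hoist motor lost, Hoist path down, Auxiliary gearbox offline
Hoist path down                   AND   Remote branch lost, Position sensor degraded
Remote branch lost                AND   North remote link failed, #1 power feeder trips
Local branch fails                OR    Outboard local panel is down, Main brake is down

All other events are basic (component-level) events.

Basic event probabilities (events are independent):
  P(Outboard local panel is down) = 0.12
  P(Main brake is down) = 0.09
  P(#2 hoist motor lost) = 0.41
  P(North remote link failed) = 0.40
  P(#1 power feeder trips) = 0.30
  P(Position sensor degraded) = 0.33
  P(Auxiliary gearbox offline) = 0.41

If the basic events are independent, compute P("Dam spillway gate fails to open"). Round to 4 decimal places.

0.2045

P(Local branch fails) [OR] = 1 − (1−0.12) × (1−0.09) = 0.199200
P(Remote branch lost) [AND] = 0.40 × 0.30 = 0.120000
P(Hoist path down) [AND] = 0.120000 × 0.33 = 0.039600
P(Backup hoist fails) [AND] = 0.41 × 0.039600 × 0.41 = 0.006657
P(Dam spillway gate fails to open) [OR] = 1 − (1−0.199200) × (1−0.006657) = 0.204531
Rounded to 4 decimal places: P(Dam spillway gate fails to open) ≈ 0.2045.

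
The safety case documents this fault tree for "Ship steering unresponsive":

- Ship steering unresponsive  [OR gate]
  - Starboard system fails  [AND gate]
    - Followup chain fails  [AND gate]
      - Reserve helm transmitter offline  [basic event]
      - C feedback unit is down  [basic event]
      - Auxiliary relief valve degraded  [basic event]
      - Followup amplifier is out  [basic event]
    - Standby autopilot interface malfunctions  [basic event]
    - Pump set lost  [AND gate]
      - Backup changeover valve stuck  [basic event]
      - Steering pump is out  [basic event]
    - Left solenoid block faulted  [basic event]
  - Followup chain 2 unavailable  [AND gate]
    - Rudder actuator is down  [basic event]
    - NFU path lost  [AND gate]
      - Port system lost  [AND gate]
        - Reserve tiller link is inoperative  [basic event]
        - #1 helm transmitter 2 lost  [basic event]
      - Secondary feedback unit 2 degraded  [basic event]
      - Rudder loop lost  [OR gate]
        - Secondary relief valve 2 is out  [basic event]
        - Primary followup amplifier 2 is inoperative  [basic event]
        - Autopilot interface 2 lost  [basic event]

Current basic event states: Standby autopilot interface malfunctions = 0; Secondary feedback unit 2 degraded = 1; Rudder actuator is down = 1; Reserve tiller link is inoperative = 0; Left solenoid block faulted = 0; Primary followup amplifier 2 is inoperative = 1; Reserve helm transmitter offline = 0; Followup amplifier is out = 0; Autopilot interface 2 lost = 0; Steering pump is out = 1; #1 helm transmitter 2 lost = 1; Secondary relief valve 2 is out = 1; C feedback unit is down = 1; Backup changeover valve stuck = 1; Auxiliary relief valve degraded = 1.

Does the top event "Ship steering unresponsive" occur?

No

Followup chain fails [AND]: Reserve helm transmitter offline=not, C feedback unit is down=occurs, Auxiliary relief valve degraded=occurs, Followup amplifier is out=not → not all inputs occur → does not occur.
Pump set lost [AND]: Backup changeover valve stuck=occurs, Steering pump is out=occurs → all inputs occur → occurs.
Starboard system fails [AND]: Followup chain fails=not, Standby autopilot interface malfunctions=not, Pump set lost=occurs, Left solenoid block faulted=not → not all inputs occur → does not occur.
Port system lost [AND]: Reserve tiller link is inoperative=not, #1 helm transmitter 2 lost=occurs → not all inputs occur → does not occur.
Rudder loop lost [OR]: Secondary relief valve 2 is out=occurs, Primary followup amplifier 2 is inoperative=occurs, Autopilot interface 2 lost=not → at least one input occurs → occurs.
NFU path lost [AND]: Port system lost=not, Secondary feedback unit 2 degraded=occurs, Rudder loop lost=occurs → not all inputs occur → does not occur.
Followup chain 2 unavailable [AND]: Rudder actuator is down=occurs, NFU path lost=not → not all inputs occur → does not occur.
Ship steering unresponsive [OR]: Starboard system fails=not, Followup chain 2 unavailable=not → no input occurs → does not occur.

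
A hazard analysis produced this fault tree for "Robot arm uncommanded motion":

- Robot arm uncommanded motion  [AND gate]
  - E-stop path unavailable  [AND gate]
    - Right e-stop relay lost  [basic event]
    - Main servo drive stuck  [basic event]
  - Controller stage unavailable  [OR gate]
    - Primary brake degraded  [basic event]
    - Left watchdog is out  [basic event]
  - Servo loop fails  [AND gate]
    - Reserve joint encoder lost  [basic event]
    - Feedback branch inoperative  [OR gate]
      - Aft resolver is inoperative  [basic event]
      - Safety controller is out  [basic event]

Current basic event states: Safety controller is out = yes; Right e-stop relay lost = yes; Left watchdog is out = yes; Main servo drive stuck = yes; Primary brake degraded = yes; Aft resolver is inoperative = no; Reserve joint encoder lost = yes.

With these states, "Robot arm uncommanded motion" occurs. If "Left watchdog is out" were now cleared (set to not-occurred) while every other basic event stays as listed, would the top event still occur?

Counterfactual: set "Left watchdog is out" to not occurred.
E-stop path unavailable [AND]: Right e-stop relay lost=occurs, Main servo drive stuck=occurs → all inputs occur → occurs.
Controller stage unavailable [OR]: Primary brake degraded=occurs, Left watchdog is out=not → at least one input occurs → occurs.
Feedback branch inoperative [OR]: Aft resolver is inoperative=not, Safety controller is out=occurs → at least one input occurs → occurs.
Servo loop fails [AND]: Reserve joint encoder lost=occurs, Feedback branch inoperative=occurs → all inputs occur → occurs.
Robot arm uncommanded motion [AND]: E-stop path unavailable=occurs, Controller stage unavailable=occurs, Servo loop fails=occurs → all inputs occur → occurs.

Yes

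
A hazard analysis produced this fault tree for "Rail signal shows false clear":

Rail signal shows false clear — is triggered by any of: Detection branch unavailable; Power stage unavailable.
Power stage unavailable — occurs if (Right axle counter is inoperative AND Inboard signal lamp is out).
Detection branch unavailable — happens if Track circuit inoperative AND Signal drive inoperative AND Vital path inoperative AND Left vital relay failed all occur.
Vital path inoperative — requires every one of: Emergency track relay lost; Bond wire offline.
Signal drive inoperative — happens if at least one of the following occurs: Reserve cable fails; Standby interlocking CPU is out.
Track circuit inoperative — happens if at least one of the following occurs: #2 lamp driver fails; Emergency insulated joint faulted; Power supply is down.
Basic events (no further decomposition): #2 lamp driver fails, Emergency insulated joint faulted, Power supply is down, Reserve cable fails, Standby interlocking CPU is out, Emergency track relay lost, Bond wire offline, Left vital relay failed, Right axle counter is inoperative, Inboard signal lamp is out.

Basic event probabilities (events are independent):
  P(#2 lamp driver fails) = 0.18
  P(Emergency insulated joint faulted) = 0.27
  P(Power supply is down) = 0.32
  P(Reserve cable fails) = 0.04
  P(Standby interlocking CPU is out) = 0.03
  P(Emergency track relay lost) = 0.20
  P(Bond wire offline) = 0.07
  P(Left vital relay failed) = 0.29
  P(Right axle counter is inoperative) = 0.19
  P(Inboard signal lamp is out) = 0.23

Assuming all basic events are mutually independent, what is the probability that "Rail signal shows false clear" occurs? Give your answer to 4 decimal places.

0.0439

P(Track circuit inoperative) [OR] = 1 − (1−0.18) × (1−0.27) × (1−0.32) = 0.592952
P(Signal drive inoperative) [OR] = 1 − (1−0.04) × (1−0.03) = 0.068800
P(Vital path inoperative) [AND] = 0.20 × 0.07 = 0.014000
P(Detection branch unavailable) [AND] = 0.592952 × 0.068800 × 0.014000 × 0.29 = 0.000166
P(Power stage unavailable) [AND] = 0.19 × 0.23 = 0.043700
P(Rail signal shows false clear) [OR] = 1 − (1−0.000166) × (1−0.043700) = 0.043859
Rounded to 4 decimal places: P(Rail signal shows false clear) ≈ 0.0439.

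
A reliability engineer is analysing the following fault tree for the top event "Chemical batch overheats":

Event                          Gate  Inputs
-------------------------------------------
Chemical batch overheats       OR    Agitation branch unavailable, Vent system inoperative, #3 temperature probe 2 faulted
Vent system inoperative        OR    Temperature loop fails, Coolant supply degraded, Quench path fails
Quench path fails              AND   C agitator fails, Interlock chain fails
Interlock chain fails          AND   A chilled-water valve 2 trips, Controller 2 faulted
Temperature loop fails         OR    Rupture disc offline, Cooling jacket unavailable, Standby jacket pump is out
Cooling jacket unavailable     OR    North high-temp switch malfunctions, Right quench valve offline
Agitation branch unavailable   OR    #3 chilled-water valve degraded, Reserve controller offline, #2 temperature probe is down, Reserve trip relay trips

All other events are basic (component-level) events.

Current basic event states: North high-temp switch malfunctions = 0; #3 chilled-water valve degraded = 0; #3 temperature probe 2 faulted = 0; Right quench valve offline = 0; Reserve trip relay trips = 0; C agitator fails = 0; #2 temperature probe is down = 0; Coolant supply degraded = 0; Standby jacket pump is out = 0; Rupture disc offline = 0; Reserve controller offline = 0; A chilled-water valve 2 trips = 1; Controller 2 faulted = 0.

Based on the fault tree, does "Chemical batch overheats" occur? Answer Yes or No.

Agitation branch unavailable [OR]: #3 chilled-water valve degraded=not, Reserve controller offline=not, #2 temperature probe is down=not, Reserve trip relay trips=not → no input occurs → does not occur.
Cooling jacket unavailable [OR]: North high-temp switch malfunctions=not, Right quench valve offline=not → no input occurs → does not occur.
Temperature loop fails [OR]: Rupture disc offline=not, Cooling jacket unavailable=not, Standby jacket pump is out=not → no input occurs → does not occur.
Interlock chain fails [AND]: A chilled-water valve 2 trips=occurs, Controller 2 faulted=not → not all inputs occur → does not occur.
Quench path fails [AND]: C agitator fails=not, Interlock chain fails=not → not all inputs occur → does not occur.
Vent system inoperative [OR]: Temperature loop fails=not, Coolant supply degraded=not, Quench path fails=not → no input occurs → does not occur.
Chemical batch overheats [OR]: Agitation branch unavailable=not, Vent system inoperative=not, #3 temperature probe 2 faulted=not → no input occurs → does not occur.

No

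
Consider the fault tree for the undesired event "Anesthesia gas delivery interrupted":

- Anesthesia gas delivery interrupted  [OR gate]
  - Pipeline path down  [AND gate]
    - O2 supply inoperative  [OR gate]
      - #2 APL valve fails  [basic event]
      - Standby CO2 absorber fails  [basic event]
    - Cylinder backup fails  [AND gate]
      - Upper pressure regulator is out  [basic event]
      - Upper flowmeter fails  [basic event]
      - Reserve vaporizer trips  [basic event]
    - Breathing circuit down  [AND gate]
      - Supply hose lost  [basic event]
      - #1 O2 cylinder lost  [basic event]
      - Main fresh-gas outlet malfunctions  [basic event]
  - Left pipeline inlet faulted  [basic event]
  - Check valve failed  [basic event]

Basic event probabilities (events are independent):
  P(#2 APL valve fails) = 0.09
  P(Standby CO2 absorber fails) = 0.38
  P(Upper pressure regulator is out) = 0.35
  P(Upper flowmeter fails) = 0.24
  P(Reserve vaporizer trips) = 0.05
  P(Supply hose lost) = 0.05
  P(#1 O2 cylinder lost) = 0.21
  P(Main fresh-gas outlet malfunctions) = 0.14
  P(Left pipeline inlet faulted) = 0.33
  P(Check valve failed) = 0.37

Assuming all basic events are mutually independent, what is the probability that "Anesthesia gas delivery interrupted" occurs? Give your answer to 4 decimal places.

P(O2 supply inoperative) [OR] = 1 − (1−0.09) × (1−0.38) = 0.435800
P(Cylinder backup fails) [AND] = 0.35 × 0.24 × 0.05 = 0.004200
P(Breathing circuit down) [AND] = 0.05 × 0.21 × 0.14 = 0.001470
P(Pipeline path down) [AND] = 0.435800 × 0.004200 × 0.001470 = 0.000003
P(Anesthesia gas delivery interrupted) [OR] = 1 − (1−0.000003) × (1−0.33) × (1−0.37) = 0.577901
Rounded to 4 decimal places: P(Anesthesia gas delivery interrupted) ≈ 0.5779.

0.5779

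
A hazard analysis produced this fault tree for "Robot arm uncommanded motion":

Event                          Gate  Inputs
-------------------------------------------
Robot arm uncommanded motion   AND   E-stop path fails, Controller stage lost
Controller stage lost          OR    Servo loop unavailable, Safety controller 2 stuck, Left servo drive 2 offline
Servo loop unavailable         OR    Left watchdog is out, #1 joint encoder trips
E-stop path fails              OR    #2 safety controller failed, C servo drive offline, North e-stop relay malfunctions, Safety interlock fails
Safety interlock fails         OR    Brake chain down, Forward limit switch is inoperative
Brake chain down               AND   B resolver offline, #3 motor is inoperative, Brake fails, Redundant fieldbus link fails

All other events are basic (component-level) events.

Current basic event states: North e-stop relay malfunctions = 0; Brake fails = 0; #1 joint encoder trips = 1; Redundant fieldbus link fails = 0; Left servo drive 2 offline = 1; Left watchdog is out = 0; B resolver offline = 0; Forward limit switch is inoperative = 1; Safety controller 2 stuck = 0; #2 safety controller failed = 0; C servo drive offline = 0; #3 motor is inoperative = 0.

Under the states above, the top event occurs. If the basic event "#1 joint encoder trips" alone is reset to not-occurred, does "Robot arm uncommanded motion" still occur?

Counterfactual: set "#1 joint encoder trips" to not occurred.
Brake chain down [AND]: B resolver offline=not, #3 motor is inoperative=not, Brake fails=not, Redundant fieldbus link fails=not → not all inputs occur → does not occur.
Safety interlock fails [OR]: Brake chain down=not, Forward limit switch is inoperative=occurs → at least one input occurs → occurs.
E-stop path fails [OR]: #2 safety controller failed=not, C servo drive offline=not, North e-stop relay malfunctions=not, Safety interlock fails=occurs → at least one input occurs → occurs.
Servo loop unavailable [OR]: Left watchdog is out=not, #1 joint encoder trips=not → no input occurs → does not occur.
Controller stage lost [OR]: Servo loop unavailable=not, Safety controller 2 stuck=not, Left servo drive 2 offline=occurs → at least one input occurs → occurs.
Robot arm uncommanded motion [AND]: E-stop path fails=occurs, Controller stage lost=occurs → all inputs occur → occurs.

Yes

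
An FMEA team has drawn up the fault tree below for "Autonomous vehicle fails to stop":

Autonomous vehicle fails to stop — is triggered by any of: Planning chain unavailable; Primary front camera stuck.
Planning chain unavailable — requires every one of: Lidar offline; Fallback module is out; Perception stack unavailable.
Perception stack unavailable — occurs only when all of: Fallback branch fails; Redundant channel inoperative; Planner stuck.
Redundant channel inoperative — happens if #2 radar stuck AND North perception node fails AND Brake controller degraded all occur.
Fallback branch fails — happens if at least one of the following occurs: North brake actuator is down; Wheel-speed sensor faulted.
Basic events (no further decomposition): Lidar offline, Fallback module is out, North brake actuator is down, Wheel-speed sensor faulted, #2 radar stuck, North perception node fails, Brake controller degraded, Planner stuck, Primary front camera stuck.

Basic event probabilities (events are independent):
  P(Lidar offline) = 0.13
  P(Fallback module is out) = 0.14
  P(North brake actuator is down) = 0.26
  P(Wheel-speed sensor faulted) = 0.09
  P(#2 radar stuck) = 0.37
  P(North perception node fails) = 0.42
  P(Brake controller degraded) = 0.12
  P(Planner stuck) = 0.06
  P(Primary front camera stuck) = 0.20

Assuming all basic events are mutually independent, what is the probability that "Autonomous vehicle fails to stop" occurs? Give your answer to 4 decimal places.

0.2000

P(Fallback branch fails) [OR] = 1 − (1−0.26) × (1−0.09) = 0.326600
P(Redundant channel inoperative) [AND] = 0.37 × 0.42 × 0.12 = 0.018648
P(Perception stack unavailable) [AND] = 0.326600 × 0.018648 × 0.06 = 0.000365
P(Planning chain unavailable) [AND] = 0.13 × 0.14 × 0.000365 = 0.000007
P(Autonomous vehicle fails to stop) [OR] = 1 − (1−0.000007) × (1−0.20) = 0.200006
Rounded to 4 decimal places: P(Autonomous vehicle fails to stop) ≈ 0.2000.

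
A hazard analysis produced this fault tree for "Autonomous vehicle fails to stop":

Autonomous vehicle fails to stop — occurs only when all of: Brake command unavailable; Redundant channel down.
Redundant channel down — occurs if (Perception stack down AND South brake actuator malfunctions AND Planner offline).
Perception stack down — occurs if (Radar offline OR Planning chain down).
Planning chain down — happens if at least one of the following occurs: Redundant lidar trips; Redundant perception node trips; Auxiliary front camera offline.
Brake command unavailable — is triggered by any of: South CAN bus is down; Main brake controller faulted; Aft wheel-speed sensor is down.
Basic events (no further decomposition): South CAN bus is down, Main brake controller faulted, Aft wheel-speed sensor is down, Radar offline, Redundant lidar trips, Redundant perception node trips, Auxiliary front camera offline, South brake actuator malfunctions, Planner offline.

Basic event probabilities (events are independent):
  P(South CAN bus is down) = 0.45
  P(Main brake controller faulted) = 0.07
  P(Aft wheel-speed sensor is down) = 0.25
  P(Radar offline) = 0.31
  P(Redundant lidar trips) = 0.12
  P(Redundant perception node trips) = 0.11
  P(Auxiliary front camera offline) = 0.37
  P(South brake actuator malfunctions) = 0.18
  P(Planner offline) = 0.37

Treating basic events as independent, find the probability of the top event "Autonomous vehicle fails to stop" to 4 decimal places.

0.0271

P(Brake command unavailable) [OR] = 1 − (1−0.45) × (1−0.07) × (1−0.25) = 0.616375
P(Planning chain down) [OR] = 1 − (1−0.12) × (1−0.11) × (1−0.37) = 0.506584
P(Perception stack down) [OR] = 1 − (1−0.31) × (1−0.506584) = 0.659543
P(Redundant channel down) [AND] = 0.659543 × 0.18 × 0.37 = 0.043926
P(Autonomous vehicle fails to stop) [AND] = 0.616375 × 0.043926 = 0.027075
Rounded to 4 decimal places: P(Autonomous vehicle fails to stop) ≈ 0.0271.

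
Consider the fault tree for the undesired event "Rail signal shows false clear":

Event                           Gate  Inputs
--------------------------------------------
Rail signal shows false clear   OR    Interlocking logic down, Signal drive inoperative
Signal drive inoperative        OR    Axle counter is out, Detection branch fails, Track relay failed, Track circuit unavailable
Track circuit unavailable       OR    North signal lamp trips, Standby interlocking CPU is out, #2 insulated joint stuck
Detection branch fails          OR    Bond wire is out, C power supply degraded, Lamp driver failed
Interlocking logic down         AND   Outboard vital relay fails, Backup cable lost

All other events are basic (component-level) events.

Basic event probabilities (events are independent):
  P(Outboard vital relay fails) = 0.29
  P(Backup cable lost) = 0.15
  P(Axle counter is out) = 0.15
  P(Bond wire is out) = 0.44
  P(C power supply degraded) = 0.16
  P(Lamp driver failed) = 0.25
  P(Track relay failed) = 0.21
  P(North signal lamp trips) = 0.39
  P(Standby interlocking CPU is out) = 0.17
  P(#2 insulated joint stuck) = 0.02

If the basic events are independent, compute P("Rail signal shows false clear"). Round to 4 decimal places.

0.8876

P(Interlocking logic down) [AND] = 0.29 × 0.15 = 0.043500
P(Detection branch fails) [OR] = 1 − (1−0.44) × (1−0.16) × (1−0.25) = 0.647200
P(Track circuit unavailable) [OR] = 1 − (1−0.39) × (1−0.17) × (1−0.02) = 0.503826
P(Signal drive inoperative) [OR] = 1 − (1−0.15) × (1−0.647200) × (1−0.21) × (1−0.503826) = 0.882454
P(Rail signal shows false clear) [OR] = 1 − (1−0.043500) × (1−0.882454) = 0.887567
Rounded to 4 decimal places: P(Rail signal shows false clear) ≈ 0.8876.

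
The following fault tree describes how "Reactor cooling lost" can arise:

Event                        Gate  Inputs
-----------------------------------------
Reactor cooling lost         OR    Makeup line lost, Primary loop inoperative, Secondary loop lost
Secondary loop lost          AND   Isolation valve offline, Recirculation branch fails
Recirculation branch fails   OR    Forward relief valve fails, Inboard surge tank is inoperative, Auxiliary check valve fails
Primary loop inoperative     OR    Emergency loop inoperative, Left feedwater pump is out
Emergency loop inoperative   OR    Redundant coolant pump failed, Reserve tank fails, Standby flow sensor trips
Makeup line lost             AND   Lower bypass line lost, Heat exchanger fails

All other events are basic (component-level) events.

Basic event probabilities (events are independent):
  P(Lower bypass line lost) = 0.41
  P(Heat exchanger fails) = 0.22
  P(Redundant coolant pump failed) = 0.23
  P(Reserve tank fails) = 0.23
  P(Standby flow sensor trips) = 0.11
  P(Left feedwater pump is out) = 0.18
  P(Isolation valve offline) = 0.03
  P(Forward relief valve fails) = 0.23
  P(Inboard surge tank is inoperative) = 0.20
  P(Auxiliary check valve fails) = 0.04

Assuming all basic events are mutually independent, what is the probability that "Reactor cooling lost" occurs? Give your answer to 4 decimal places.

0.6112

P(Makeup line lost) [AND] = 0.41 × 0.22 = 0.090200
P(Emergency loop inoperative) [OR] = 1 − (1−0.23) × (1−0.23) × (1−0.11) = 0.472319
P(Primary loop inoperative) [OR] = 1 − (1−0.472319) × (1−0.18) = 0.567302
P(Recirculation branch fails) [OR] = 1 − (1−0.23) × (1−0.20) × (1−0.04) = 0.408640
P(Secondary loop lost) [AND] = 0.03 × 0.408640 = 0.012259
P(Reactor cooling lost) [OR] = 1 − (1−0.090200) × (1−0.567302) × (1−0.012259) = 0.611157
Rounded to 4 decimal places: P(Reactor cooling lost) ≈ 0.6112.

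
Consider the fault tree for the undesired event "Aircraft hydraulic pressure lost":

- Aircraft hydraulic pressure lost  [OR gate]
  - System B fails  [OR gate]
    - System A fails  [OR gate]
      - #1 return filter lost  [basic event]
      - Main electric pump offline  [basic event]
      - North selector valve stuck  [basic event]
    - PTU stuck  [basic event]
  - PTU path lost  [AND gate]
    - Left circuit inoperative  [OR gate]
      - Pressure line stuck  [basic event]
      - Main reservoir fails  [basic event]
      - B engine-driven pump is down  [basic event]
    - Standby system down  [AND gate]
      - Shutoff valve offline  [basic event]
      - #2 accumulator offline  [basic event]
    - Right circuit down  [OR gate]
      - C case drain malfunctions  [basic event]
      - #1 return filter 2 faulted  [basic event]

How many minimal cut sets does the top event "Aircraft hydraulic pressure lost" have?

10

System A fails [OR]: union of children's cut sets → 3 cut set(s).
System B fails [OR]: union of children's cut sets → 4 cut set(s).
Left circuit inoperative [OR]: union of children's cut sets → 3 cut set(s).
Standby system down [AND]: one cut set from each child combined → 1 × 1 = 1 cut set(s).
Right circuit down [OR]: union of children's cut sets → 2 cut set(s).
PTU path lost [AND]: one cut set from each child combined → 3 × 1 × 2 = 6 cut set(s).
Aircraft hydraulic pressure lost [OR]: union of children's cut sets → 10 cut set(s).
Minimal cut sets: {#1 return filter lost}; {Main electric pump offline}; {North selector valve stuck}; {PTU stuck}; {#2 accumulator offline, C case drain malfunctions, Pressure line stuck, Shutoff valve offline}; {#1 return filter 2 faulted, #2 accumulator offline, Pressure line stuck, Shutoff valve offline}; {#2 accumulator offline, C case drain malfunctions, Main reservoir fails, Shutoff valve offline}; {#1 return filter 2 faulted, #2 accumulator offline, Main reservoir fails, Shutoff valve offline}; {#2 accumulator offline, B engine-driven pump is down, C case drain malfunctions, Shutoff valve offline}; {#1 return filter 2 faulted, #2 accumulator offline, B engine-driven pump is down, Shutoff valve offline}.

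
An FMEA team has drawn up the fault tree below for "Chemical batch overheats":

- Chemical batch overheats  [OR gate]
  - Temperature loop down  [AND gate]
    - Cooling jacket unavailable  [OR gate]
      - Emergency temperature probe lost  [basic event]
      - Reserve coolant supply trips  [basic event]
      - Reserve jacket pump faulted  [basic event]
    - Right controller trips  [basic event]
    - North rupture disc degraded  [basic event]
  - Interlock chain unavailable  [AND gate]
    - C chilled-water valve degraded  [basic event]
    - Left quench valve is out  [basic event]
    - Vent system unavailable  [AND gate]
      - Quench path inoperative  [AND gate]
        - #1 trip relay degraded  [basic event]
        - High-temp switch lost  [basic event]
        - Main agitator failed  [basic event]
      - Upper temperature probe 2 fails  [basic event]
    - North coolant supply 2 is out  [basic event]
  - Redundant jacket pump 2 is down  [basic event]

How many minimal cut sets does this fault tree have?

5

Cooling jacket unavailable [OR]: union of children's cut sets → 3 cut set(s).
Temperature loop down [AND]: one cut set from each child combined → 3 × 1 × 1 = 3 cut set(s).
Quench path inoperative [AND]: one cut set from each child combined → 1 × 1 × 1 = 1 cut set(s).
Vent system unavailable [AND]: one cut set from each child combined → 1 × 1 = 1 cut set(s).
Interlock chain unavailable [AND]: one cut set from each child combined → 1 × 1 × 1 × 1 = 1 cut set(s).
Chemical batch overheats [OR]: union of children's cut sets → 5 cut set(s).
Minimal cut sets: {Emergency temperature probe lost, North rupture disc degraded, Right controller trips}; {North rupture disc degraded, Reserve coolant supply trips, Right controller trips}; {North rupture disc degraded, Reserve jacket pump faulted, Right controller trips}; {#1 trip relay degraded, C chilled-water valve degraded, High-temp switch lost, Left quench valve is out, Main agitator failed, North coolant supply 2 is out, Upper temperature probe 2 fails}; {Redundant jacket pump 2 is down}.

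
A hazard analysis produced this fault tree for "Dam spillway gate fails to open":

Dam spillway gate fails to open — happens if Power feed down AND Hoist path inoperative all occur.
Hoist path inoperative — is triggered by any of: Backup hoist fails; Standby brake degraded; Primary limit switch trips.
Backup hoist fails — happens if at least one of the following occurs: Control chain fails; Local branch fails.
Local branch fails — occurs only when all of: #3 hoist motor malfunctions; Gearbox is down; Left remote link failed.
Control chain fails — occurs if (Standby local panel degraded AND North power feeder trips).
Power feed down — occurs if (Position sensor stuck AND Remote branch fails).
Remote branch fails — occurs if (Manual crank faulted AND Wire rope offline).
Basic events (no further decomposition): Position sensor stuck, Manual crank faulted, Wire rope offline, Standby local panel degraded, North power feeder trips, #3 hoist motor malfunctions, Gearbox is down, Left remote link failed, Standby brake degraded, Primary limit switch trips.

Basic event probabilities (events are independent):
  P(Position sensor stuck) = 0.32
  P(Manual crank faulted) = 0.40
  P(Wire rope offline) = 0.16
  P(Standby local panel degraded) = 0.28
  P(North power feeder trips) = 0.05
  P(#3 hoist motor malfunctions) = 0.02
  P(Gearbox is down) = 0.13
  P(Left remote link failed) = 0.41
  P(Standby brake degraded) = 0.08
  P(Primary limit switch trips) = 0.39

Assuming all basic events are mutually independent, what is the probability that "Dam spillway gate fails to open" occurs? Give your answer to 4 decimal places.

0.0092

P(Remote branch fails) [AND] = 0.40 × 0.16 = 0.064000
P(Power feed down) [AND] = 0.32 × 0.064000 = 0.020480
P(Control chain fails) [AND] = 0.28 × 0.05 = 0.014000
P(Local branch fails) [AND] = 0.02 × 0.13 × 0.41 = 0.001066
P(Backup hoist fails) [OR] = 1 − (1−0.014000) × (1−0.001066) = 0.015051
P(Hoist path inoperative) [OR] = 1 − (1−0.015051) × (1−0.08) × (1−0.39) = 0.447247
P(Dam spillway gate fails to open) [AND] = 0.020480 × 0.447247 = 0.009160
Rounded to 4 decimal places: P(Dam spillway gate fails to open) ≈ 0.0092.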